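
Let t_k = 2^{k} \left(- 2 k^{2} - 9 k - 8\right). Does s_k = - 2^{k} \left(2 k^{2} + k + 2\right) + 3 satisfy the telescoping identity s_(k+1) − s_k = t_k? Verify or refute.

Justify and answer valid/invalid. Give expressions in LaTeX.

s_(k+1) = -2*2**k*(k + 2*(k + 1)**2 + 3) + 3
s_(k+1) − s_k = 2**k*(-2*k**2 - 9*k - 8)
(s_(k+1) − s_k) − t_k = 0

Valid: the claim telescopes to t_k.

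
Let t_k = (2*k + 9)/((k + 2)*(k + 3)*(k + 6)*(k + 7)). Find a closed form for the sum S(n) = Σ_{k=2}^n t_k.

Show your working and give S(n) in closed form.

S(n) = (n**2 + 10*n - 11)/(32*(n**2 + 10*n + 21))

Step 1: r(k) = (k + 2)*(k + 6)*(2*k + 11)/((k + 4)*(k + 8)*(2*k + 9)).
Factor: A=k + 2; B=k + 8; C=k**3 + 27*k**2/2 + 121*k/2 + 90.
Set up (k + 2)·f(k+1) − (k + 7)·f(k) − (k**3 + 27*k**2/2 + 121*k/2 + 90) = 0.
Degrees (1,1,3) ⇒ d ≤ 5.
Solving with deg f ≤ 5: f(k) = k*(k + 3)*(k + 4)*(k + 5)*(k + 8)/24.
Then R = B(k−1)f/C = k*(k + 3)*(k + 7)*(k + 8)/(12*(2*k + 9)), so s_k = R(k)·t_k = k*(k + 8)/(12*(k**2 + 8*k + 12)).
s_(k+1) − s_k = (2*k + 9)/(k**4 + 18*k**3 + 113*k**2 + 288*k + 252) = t_k.
Telescope: S(n) = s_(n+1) − s_(2) = (n**2 + 10*n + 9)/(12*(n**2 + 10*n + 21)) − (5/96) = (n**2 + 10*n - 11)/(32*(n**2 + 10*n + 21)).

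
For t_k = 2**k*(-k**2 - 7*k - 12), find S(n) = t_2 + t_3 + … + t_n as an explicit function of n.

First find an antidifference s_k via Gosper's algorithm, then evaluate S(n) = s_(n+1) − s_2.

The ratio is 2*(k + 5)/(k + 3).
So A=2 and B=1, with C=k**2 + 7*k + 12.
f must satisfy (2)·f(k+1) − (1)·f(k) = k**2 + 7*k + 12.
deg f ≤ 2 (via 0,0,2).
A polynomial solution: f(k) = k**2 + 3*k + 4.
R(k) = B(k−1)·f(k)/C(k) = (k**2 + 3*k + 4)/((k + 3)*(k + 4)); s_k = R·t_k = 2**k*(-k**2 - 3*k - 4).
s_(k+1) − s_k = 2**k*(-k**2 - 7*k - 12) = t_k.
Evaluate: s_(n+1) = 2**(n + 1)*(-n**2 - 5*n - 8); subtract s_(2) = -56 ⇒ S(n) = -2*2**n*n**2 - 10*2**n*n - 16*2**n + 56.

S(n) = -2*2**n*n**2 - 10*2**n*n - 16*2**n + 56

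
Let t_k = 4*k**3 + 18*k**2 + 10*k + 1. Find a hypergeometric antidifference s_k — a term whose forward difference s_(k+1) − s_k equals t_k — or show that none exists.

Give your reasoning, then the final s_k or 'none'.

Step 1: r(k) = (4*k**3 + 30*k**2 + 58*k + 33)/(4*k**3 + 18*k**2 + 10*k + 1).
Gosper form: A/B · C(k+1)/C(k) with A=1, B=1, C=k**3 + 9*k**2/2 + 5*k/2 + 1/4.
Set up (1)·f(k+1) − (1)·f(k) − (k**3 + 9*k**2/2 + 5*k/2 + 1/4) = 0.
d = 4 from the (0,0,3) case.
Match coefficients ⇒ f(k) = k*(k**3 + 4*k**2 - 3*k - 1)/4.
Certificate R = B(k−1)f/C = k*(k**3 + 4*k**2 - 3*k - 1)/((2*k + 1)*(2*k**2 + 8*k + 1)) gives s_k = k*(k**3 + 4*k**2 - 3*k - 1).
s_(k+1) − s_k = 4*k**3 + 18*k**2 + 10*k + 1 = t_k.

s_k = k*(k**3 + 4*k**2 - 3*k - 1)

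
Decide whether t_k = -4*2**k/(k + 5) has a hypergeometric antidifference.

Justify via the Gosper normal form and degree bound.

Step 1: r(k) = 2*(k + 5)/(k + 6).
Take A(k)=2*k + 10, B(k)=k + 6, C(k)=1.
Solve (2*k + 10)·f(k+1) − (k + 5)·f(k) = 1.
deg f ≤ -1 (via 1,1,0).
Bound -1 < 0, so the key equation has no polynomial solution.

No — t_k has no hypergeometric antidifference.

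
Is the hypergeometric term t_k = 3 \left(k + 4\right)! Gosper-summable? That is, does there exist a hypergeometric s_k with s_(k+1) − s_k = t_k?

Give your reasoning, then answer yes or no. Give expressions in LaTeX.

The ratio is k + 5.
So A=k + 5 and B=1, with C=1.
Need (k + 5)·f(k+1) − (1)·f(k) = 1.
Bound: deg f ≤ -1.
d = -1 < 0 ⇒ no nonzero polynomial f; not summable.

No; the degree bound rules out any f.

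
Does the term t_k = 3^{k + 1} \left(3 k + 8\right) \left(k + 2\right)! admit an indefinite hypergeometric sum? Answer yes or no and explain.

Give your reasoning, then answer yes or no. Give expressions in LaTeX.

t_(k+1)/t_k = 3*(k + 3)*(3*k + 11)/(3*k + 8).
Factor: A=3*k + 9; B=1; C=k + 8/3.
Key eq: (3*k + 9)·f(k+1) = (1)·f(k) + (k + 8/3).
From deg A=1, deg B=0, deg C=1: d=0.
A polynomial solution: f(k) = 1/3.
Then R = B(k−1)f/C = 1/(3*k + 8), so s_k = R(k)·t_k = 3**(k + 1)*factorial(k + 2).
Δs = 3**(k + 1)*(3*k + 8)*factorial(k + 2), as required.

Yes. s_k = 3^{k + 1} \left(k + 2\right)!.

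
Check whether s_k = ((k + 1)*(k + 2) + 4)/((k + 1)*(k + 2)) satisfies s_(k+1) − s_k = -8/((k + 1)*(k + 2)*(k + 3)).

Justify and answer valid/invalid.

s_(k+1) = ((k + 2)*(k + 3) + 4)/((k + 2)*(k + 3))
s_(k+1) − s_k = -8/(k**3 + 6*k**2 + 11*k + 6)
(s_(k+1) − s_k) − t_k = 0

Valid — Δs_k = t_k.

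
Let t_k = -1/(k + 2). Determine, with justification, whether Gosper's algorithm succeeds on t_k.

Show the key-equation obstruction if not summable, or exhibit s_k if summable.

No — t_k has no hypergeometric antidifference.

The ratio is (k + 2)/(k + 3).
Factor: A=k + 2; B=k + 3; C=1.
Need (k + 2)·f(k+1) − (k + 2)·f(k) = 1.
d = 0 from the (1,1,0) case.
Put f(k) = c0: A·f(k+1) − B(k−1)·f(k) − C = -1; need -1 = 0 — inconsistent ⇒ no f, not summable.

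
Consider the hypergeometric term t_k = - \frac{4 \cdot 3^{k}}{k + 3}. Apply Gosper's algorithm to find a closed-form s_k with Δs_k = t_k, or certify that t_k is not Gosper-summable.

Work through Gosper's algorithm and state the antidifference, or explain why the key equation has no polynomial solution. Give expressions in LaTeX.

not Gosper-summable; s_k does not exist

Compute t_(k+1)/t_k: get 3*(k + 3)/(k + 4).
So A=3*k + 9 and B=k + 4, with C=1.
Solve (3*k + 9)·f(k+1) − (k + 3)·f(k) = 1.
deg f ≤ -1 (via 1,1,0).
d = -1 < 0 ⇒ no nonzero polynomial f; not summable.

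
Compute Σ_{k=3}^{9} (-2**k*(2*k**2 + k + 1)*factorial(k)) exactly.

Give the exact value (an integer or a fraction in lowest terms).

r(k) = 2*(k + 1)*(k + 2*(k + 1)**2 + 2)/(2*k**2 + k + 1) after simplifying.
A = 2*k + 2, B = 1, C = k**2 + k/2 + 1/2.
f must satisfy (2*k + 2)·f(k+1) − (1)·f(k) = k**2 + k/2 + 1/2.
d = 1 from the (1,0,2) case.
A polynomial solution: f(k) = (k - 1)/2.
Certificate R = B(k−1)f/C = (k - 1)/(2*k**2 + k + 1) gives s_k = -2**k*(k - 1)*factorial(k).
Δs = -2**k*(2*k**2 + k + 1)*factorial(k), as required.
Sum = s_(10) − s_(3); s_(10) = -33443020800, s_(3) = -96 ⇒ -33443020704.

Σ = -33443020704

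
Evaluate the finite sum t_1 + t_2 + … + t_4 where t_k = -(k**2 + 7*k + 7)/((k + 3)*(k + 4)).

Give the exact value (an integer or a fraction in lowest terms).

t_(k+1)/t_k = (k + 3)*(7*k + (k + 1)**2 + 14)/((k + 5)*(k**2 + 7*k + 7)).
Normal form (A,B,C) = (k + 3, k + 5, k**2 + 7*k + 7).
Solve (k + 3)·f(k+1) − (k + 4)·f(k) = k**2 + 7*k + 7.
d = 2 from the (1,1,2) case.
Coefficient equations give f(k) = k*(3*k + 4)/3.
Then R = B(k−1)f/C = k*(k + 4)*(3*k + 4)/(3*(k**2 + 7*k + 7)), so s_k = R(k)·t_k = k*(-3*k - 4)/(3*(k + 3)).
Δs = (-k**2 - 7*k - 7)/(k**2 + 7*k + 12), as required.
Evaluate s at k=5 and k=1: -95/24 and -7/12; difference -27/8.

Σ = -27/8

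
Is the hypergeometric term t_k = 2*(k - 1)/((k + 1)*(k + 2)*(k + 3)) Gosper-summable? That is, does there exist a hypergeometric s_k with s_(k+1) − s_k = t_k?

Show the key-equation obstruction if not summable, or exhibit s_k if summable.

Step 1: r(k) = k*(k + 1)/((k - 1)*(k + 4)).
Normal form (A,B,C) = (k + 1, k + 4, k - 1).
Set up (k + 1)·f(k+1) − (k + 3)·f(k) − (k - 1) = 0.
deg f ≤ 2 (via 1,1,1).
Coefficient equations give f(k) = -k.
Certificate R = B(k−1)f/C = -k*(k + 3)/(k - 1) gives s_k = -2*k/((k + 1)*(k + 2)).
Check: Δs_k = 2*(k - 1)/(k**3 + 6*k**2 + 11*k + 6). ✓

Yes. s_k = -2*k/((k + 1)*(k + 2)).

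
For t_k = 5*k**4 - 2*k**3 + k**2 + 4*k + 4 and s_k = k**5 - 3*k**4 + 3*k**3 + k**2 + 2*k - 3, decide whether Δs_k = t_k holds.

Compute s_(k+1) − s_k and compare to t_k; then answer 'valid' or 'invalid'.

s_(k+1) = k**5 + 2*k**4 + k**3 + 2*k**2 + 6*k + 1
s_(k+1) − s_k = 5*k**4 - 2*k**3 + k**2 + 4*k + 4
(s_(k+1) − s_k) − t_k = 0

Valid — Δs_k = t_k.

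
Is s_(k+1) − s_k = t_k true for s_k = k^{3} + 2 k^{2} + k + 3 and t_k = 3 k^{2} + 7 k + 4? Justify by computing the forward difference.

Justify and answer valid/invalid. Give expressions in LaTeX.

s_(k+1) = k**3 + 5*k**2 + 8*k + 7
s_(k+1) − s_k = 3*k**2 + 7*k + 4
(s_(k+1) − s_k) − t_k = 0

valid; difference matches t_k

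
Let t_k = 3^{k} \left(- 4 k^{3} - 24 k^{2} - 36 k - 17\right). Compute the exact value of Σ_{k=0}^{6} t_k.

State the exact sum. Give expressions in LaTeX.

Σ = -1823957

Step 1: r(k) = 3*(4*k**3 + 36*k**2 + 96*k + 81)/(4*k**3 + 24*k**2 + 36*k + 17).
Gosper form: A/B · C(k+1)/C(k) with A=3, B=1, C=k**3 + 6*k**2 + 9*k + 17/4.
Key eq: (3)·f(k+1) = (1)·f(k) + (k**3 + 6*k**2 + 9*k + 17/4).
Degrees (0,0,3) ⇒ d ≤ 3.
Solve for f: f(k) = (2*k**3 + 3*k**2 + 1)/4 (degree 3 ≤ 3).
Get s_k = R·t_k = 3**k*(-2*k**3 - 3*k**2 - 1) with R(k) = B(k−1)f(k)/C(k) = (2*k**3 + 3*k**2 + 1)/(4*k**3 + 24*k**2 + 36*k + 17).
Check: Δs_k = 3**k*(-4*k**3 - 24*k**2 - 36*k - 17). ✓
Σ_(k=0)^(6) t_k = s_(7) − s_(0) = -1823958 − (-1) = -1823957.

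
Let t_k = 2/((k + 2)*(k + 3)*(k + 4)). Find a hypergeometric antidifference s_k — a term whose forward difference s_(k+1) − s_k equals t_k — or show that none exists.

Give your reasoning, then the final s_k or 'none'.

t_(k+1)/t_k = (k + 2)/(k + 5).
Gosper form: A/B · C(k+1)/C(k) with A=k + 2, B=k + 5, C=1.
Solve (k + 2)·f(k+1) − (k + 4)·f(k) = 1.
Degrees (1,1,0) ⇒ d ≤ 2.
Match coefficients ⇒ f(k) = k*(k + 5)/12.
R(k) = B(k−1)·f(k)/C(k) = k*(k + 4)*(k + 5)/12; s_k = R·t_k = k*(k + 5)/(6*(k + 2)*(k + 3)).
Check: Δs_k = 2/(k**3 + 9*k**2 + 26*k + 24). ✓

s_k = k*(k + 5)/(6*(k + 2)*(k + 3))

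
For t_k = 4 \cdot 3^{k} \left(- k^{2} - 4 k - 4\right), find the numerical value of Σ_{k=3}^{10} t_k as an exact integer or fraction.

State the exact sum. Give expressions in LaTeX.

r(k) = 3*(k**2 + 6*k + 9)/(k**2 + 4*k + 4) after simplifying.
Gosper form: A/B · C(k+1)/C(k) with A=3, B=1, C=k**2 + 4*k + 4.
f must satisfy (3)·f(k+1) − (1)·f(k) = k**2 + 4*k + 4.
Bound: deg f ≤ 2.
Solving with deg f ≤ 2: f(k) = (k**2 + k + 1)/2.
Then R = B(k−1)f/C = (k**2 + k + 1)/(2*(k + 2)**2), so s_k = R(k)·t_k = 2*3**k*(-k**2 - k - 1).
s_(k+1) − s_k = 4*3**k*(-k**2 - 4*k - 4) = t_k.
Evaluate s at k=11 and k=3: -47121102 and -702; difference -47120400.

Σ = -47120400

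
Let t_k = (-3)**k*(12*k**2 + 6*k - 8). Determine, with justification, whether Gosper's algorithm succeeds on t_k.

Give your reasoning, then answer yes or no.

Compute t_(k+1)/t_k: get 3*(-3*k - 6*(k + 1)**2 + 1)/(6*k**2 + 3*k - 4).
So A=-3 and B=1, with C=k**2 + k/2 - 2/3.
Solve (-3)·f(k+1) − (1)·f(k) = k**2 + k/2 - 2/3.
deg f ≤ 2 (via 0,0,2).
Solve for f: f(k) = -(3*k**2 - 3*k - 2)/12 (degree 2 ≤ 2).
Certificate R = B(k−1)f/C = -(3*k**2 - 3*k - 2)/(2*(6*k**2 + 3*k - 4)) gives s_k = (-3)**k*(-3*k**2 + 3*k + 2).
Verify: (-3)**k*(12*k**2 + 6*k - 8) matches t_k.

Yes. s_k = (-3)**k*(-3*k**2 + 3*k + 2).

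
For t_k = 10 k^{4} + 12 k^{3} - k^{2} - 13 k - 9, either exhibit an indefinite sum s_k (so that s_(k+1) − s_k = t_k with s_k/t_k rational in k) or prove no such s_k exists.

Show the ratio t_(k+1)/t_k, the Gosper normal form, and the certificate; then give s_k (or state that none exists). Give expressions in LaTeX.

s_k = k \left(2 k^{4} - 2 k^{3} - 3 k^{2} - 3 k - 3\right)

r(k) = (10*k**4 + 52*k**3 + 95*k**2 + 61*k - 1)/(10*k**4 + 12*k**3 - k**2 - 13*k - 9) after simplifying.
So A=1 and B=1, with C=k**4 + 6*k**3/5 - k**2/10 - 13*k/10 - 9/10.
Solve (1)·f(k+1) − (1)·f(k) = k**4 + 6*k**3/5 - k**2/10 - 13*k/10 - 9/10.
deg f ≤ 5 (via 0,0,4).
Match coefficients ⇒ f(k) = k*(2*k**4 - 2*k**3 - 3*k**2 - 3*k - 3)/10.
Certificate R = B(k−1)f/C = k*(2*k**4 - 2*k**3 - 3*k**2 - 3*k - 3)/(10*k**4 + 12*k**3 - k**2 - 13*k - 9) gives s_k = k*(2*k**4 - 2*k**3 - 3*k**2 - 3*k - 3).
s_(k+1) − s_k = 10*k**4 + 12*k**3 - k**2 - 13*k - 9 = t_k.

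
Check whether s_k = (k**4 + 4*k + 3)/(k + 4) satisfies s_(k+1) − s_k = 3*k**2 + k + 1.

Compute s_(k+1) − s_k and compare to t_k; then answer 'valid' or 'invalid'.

s_(k+1) = (4*k + (k + 1)**4 + 7)/(k + 5)
s_(k+1) − s_k = (3*k**4 + 22*k**3 + 28*k**2 + 17*k + 17)/(k**2 + 9*k + 20)
(s_(k+1) − s_k) − t_k = 3*(-2*k**3 - 14*k**2 - 4*k - 1)/(k**2 + 9*k + 20)

Invalid: residual 3*(-2*k**3 - 14*k**2 - 4*k - 1)/(k**2 + 9*k + 20) ≠ 0.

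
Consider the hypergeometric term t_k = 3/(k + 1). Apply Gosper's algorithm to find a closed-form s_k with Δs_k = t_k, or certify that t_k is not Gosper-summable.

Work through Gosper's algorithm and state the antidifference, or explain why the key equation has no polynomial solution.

The ratio is (k + 1)/(k + 2).
A = k + 1, B = k + 2, C = 1.
Solve (k + 1)·f(k+1) − (k + 1)·f(k) = 1.
d = 0 from the (1,1,0) case.
Generic f = c0 gives residual -1; -1 = 0 cannot hold, so t_k is not Gosper-summable.

not Gosper-summable; s_k does not exist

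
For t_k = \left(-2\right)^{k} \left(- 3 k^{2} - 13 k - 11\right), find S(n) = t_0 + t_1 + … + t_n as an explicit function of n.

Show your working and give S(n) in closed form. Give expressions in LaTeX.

S(n) = - 2 \left(-2\right)^{n} n^{2} - 10 \left(-2\right)^{n} n - 10 \left(-2\right)^{n} - 1

r(k) = 2*(-3*k**2 - 19*k - 27)/(3*k**2 + 13*k + 11) after simplifying.
Factor: A=-2; B=1; C=k**2 + 13*k/3 + 11/3.
Set up (-2)·f(k+1) − (1)·f(k) − (k**2 + 13*k/3 + 11/3) = 0.
d = 2 from the (0,0,2) case.
A polynomial solution: f(k) = -(k**2 + 3*k + 1)/3.
R(k) = B(k−1)·f(k)/C(k) = -(k**2 + 3*k + 1)/(3*k**2 + 13*k + 11); s_k = R·t_k = (-2)**k*(k**2 + 3*k + 1).
s_(k+1) − s_k = (-2)**k*(-3*k**2 - 13*k - 11) = t_k.
Σ_(k=0)^n t_k = s_(n+1) − s_(0) = ((-2)**(n + 1)*(n**2 + 5*n + 5)) − (1), i.e. -2*(-2)**n*n**2 - 10*(-2)**n*n - 10*(-2)**n - 1.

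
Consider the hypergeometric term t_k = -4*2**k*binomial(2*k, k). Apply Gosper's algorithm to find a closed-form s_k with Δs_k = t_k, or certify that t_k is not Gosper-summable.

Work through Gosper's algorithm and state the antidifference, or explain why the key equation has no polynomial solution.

t_(k+1)/t_k = 4*(2*k + 1)/(k + 1).
So A=8*k + 4 and B=k + 1, with C=1.
Set up (8*k + 4)·f(k+1) − (k)·f(k) − (1) = 0.
d = -1 from the (1,1,0) case.
d = -1 < 0 ⇒ no nonzero polynomial f; not summable.

no hypergeometric antidifference exists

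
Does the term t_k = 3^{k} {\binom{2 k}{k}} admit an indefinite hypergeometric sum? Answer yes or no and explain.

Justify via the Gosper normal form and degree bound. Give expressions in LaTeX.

No — t_k has no hypergeometric antidifference.

t_(k+1)/t_k = 6*(2*k + 1)/(k + 1).
So A=12*k + 6 and B=k + 1, with C=1.
Solve (12*k + 6)·f(k+1) − (k)·f(k) = 1.
Bound: deg f ≤ -1.
deg f ≤ -1 is impossible — no certificate.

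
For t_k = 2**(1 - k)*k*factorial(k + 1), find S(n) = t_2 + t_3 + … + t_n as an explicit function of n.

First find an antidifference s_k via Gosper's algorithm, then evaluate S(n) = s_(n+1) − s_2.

t_(k+1)/t_k = (k + 1)*(k + 2)/(2*k).
A = k/2 + 1, B = 1, C = k.
Solve (k/2 + 1)·f(k+1) − (1)·f(k) = k.
Bound: deg f ≤ 0.
Solving with deg f ≤ 0: f(k) = 2.
Get s_k = R·t_k = 2**(2 - k)*factorial(k + 1) with R(k) = B(k−1)f(k)/C(k) = 2/k.
Verify: 2**(1 - k)*k*factorial(k + 1) matches t_k.
Telescope: S(n) = s_(n+1) − s_(2) = 2**(1 - n)*factorial(n + 2) − (6) = -6 + 2*factorial(n + 2)/2**n.

S(n) = -6 + 2*factorial(n + 2)/2**n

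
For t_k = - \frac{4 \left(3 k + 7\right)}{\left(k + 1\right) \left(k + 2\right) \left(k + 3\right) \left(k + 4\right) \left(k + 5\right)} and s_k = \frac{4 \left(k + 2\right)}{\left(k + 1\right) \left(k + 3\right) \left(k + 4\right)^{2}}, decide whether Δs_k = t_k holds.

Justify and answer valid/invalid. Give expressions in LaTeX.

Invalid: residual \frac{16 \left(2 k^{2} + 13 k + 19\right)}{k^{7} + 24 k^{6} + 240 k^{5} + 1290 k^{4} + 3999 k^{3} + 7086 k^{2} + 6560 k + 2400} ≠ 0.

s_(k+1) = 4*(k + 3)/((k + 2)*(k + 4)*(k + 5)**2)
s_(k+1) − s_k = 4*((k + 1)*(k + 3)**2*(k + 4) - (k + 2)**2*(k + 5)**2)/((k + 1)*(k + 2)*(k + 3)*(k + 4)**2*(k + 5)**2)
(s_(k+1) − s_k) − t_k = 16*(2*k**2 + 13*k + 19)/(k**7 + 24*k**6 + 240*k**5 + 1290*k**4 + 3999*k**3 + 7086*k**2 + 6560*k + 2400)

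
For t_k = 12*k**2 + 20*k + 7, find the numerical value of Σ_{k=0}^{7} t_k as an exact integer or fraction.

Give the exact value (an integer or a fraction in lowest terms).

The ratio is (12*k**2 + 44*k + 39)/(12*k**2 + 20*k + 7).
Factor: A=1; B=1; C=k**2 + 5*k/3 + 7/12.
Set up (1)·f(k+1) − (1)·f(k) − (k**2 + 5*k/3 + 7/12) = 0.
d = 3 from the (0,0,2) case.
A polynomial solution: f(k) = k*(4*k**2 + 4*k - 1)/12.
So s_k = (B(k−1)f/C)·t_k = (k*(4*k**2 + 4*k - 1)/((2*k + 1)*(6*k + 7)))·t_k = k*(4*k**2 + 4*k - 1).
s_(k+1) − s_k = 12*k**2 + 20*k + 7 = t_k.
Sum = s_(8) − s_(0); s_(8) = 2296, s_(0) = 0 ⇒ 2296.

Σ = 2296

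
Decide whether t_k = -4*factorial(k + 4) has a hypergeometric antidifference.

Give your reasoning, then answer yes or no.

Compute t_(k+1)/t_k: get k + 5.
A = k + 5, B = 1, C = 1.
Key eq: (k + 5)·f(k+1) = (1)·f(k) + (1).
d = -1 from the (1,0,0) case.
d = -1 < 0 ⇒ no nonzero polynomial f; not summable.

No — key equation has no polynomial f.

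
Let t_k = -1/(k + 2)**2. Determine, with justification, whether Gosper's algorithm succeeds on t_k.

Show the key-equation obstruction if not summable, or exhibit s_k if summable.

No. Not Gosper-summable.

Compute t_(k+1)/t_k: get (k + 2)**2/(k + 3)**2.
Normal form (A,B,C) = (k**2 + 4*k + 4, k**2 + 6*k + 9, 1).
Set up (k**2 + 4*k + 4)·f(k+1) − (k**2 + 4*k + 4)·f(k) − (1) = 0.
d = 0 from the (2,2,0) case.
Put f(k) = c0: A·f(k+1) − B(k−1)·f(k) − C = -1; need -1 = 0 — inconsistent ⇒ no f, not summable.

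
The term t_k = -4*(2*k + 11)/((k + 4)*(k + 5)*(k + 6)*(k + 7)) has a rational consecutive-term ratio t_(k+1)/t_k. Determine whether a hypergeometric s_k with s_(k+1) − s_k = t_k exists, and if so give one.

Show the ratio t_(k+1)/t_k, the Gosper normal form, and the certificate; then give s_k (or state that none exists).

Step 1: r(k) = (k + 4)*(2*k + 13)/((k + 8)*(2*k + 11)).
Gosper form: A/B · C(k+1)/C(k) with A=k + 4, B=k + 8, C=k + 11/2.
Set up (k + 4)·f(k+1) − (k + 7)·f(k) − (k + 11/2) = 0.
Bound: deg f ≤ 3.
Solve for f: f(k) = k*(k + 5)*(k + 10)/48 (degree 3 ≤ 3).
Certificate R = B(k−1)f/C = k*(k + 5)*(k + 7)*(k + 10)/(24*(2*k + 11)) gives s_k = k*(-k - 10)/(6*(k**2 + 10*k + 24)).
Δs = 4*(-2*k - 11)/(k**4 + 22*k**3 + 179*k**2 + 638*k + 840), as required.

s_k = k*(-k - 10)/(6*(k**2 + 10*k + 24))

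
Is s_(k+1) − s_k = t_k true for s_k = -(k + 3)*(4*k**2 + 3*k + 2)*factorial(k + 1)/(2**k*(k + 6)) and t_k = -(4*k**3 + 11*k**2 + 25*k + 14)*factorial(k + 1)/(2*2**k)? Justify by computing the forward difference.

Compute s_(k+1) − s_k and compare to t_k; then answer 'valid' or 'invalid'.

s_(k+1) = -(k + 4)*(4*k**2 + 11*k + 9)*factorial(k + 2)/(2*2**k*(k + 7))
s_(k+1) − s_k = -(4*k**5 + 51*k**4 + 231*k**3 + 552*k**2 + 758*k + 348)*factorial(k + 1)/(2*2**k*(k + 6)*(k + 7))
(s_(k+1) − s_k) − t_k = 3*(4*k**4 + 35*k**3 + 83*k**2 + 158*k + 80)*factorial(k + 1)/(2*2**k*(k + 6)*(k + 7))

Invalid: residual 3*(4*k**4 + 35*k**3 + 83*k**2 + 158*k + 80)*factorial(k + 1)/(2*2**k*(k + 6)*(k + 7)) ≠ 0.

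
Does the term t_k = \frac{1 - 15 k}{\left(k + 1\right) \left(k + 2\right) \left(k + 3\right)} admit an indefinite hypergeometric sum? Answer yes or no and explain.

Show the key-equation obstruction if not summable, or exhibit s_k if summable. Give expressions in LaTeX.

Ratio r(k) = (k + 1)*(15*k + 14)/((k + 4)*(15*k - 1)).
Gosper form: A/B · C(k+1)/C(k) with A=k + 1, B=k + 4, C=k - 1/15.
f must satisfy (k + 1)·f(k+1) − (k + 3)·f(k) = k - 1/15.
From deg A=1, deg B=1, deg C=1: d=2.
Solving with deg f ≤ 2: f(k) = k*(7*k - 9)/30.
Get s_k = R·t_k = k*(9 - 7*k)/(2*(k + 1)*(k + 2)) with R(k) = B(k−1)f(k)/C(k) = k*(k + 3)*(7*k - 9)/(2*(15*k - 1)).
s_(k+1) − s_k = (1 - 15*k)/(k**3 + 6*k**2 + 11*k + 6) = t_k.

Yes. s_k = \frac{k \left(9 - 7 k\right)}{2 \left(k + 1\right) \left(k + 2\right)}.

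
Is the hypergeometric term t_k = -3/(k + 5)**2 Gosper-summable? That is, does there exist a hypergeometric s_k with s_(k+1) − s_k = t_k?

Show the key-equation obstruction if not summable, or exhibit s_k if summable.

No; the coefficient equations for f are inconsistent.

Compute t_(k+1)/t_k: get (k + 5)**2/(k + 6)**2.
A = k**2 + 10*k + 25, B = k**2 + 12*k + 36, C = 1.
Need (k**2 + 10*k + 25)·f(k+1) − (k**2 + 10*k + 25)·f(k) = 1.
deg f ≤ 0 (via 2,2,0).
Write f(k) = c0. Then LHS − RHS = -1, requiring -1 = 0: contradictory. No certificate.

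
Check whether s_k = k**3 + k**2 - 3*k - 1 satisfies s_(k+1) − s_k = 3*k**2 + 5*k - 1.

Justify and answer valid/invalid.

valid (s_(k+1) − s_k reduces to t_k)

s_(k+1) = k**3 + 4*k**2 + 2*k - 2
s_(k+1) − s_k = 3*k**2 + 5*k - 1
(s_(k+1) − s_k) − t_k = 0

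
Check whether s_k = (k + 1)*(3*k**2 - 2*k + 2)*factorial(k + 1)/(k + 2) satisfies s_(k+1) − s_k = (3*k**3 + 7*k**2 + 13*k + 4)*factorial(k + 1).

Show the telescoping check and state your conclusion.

Invalid: residual -(3*k**4 + 13*k**3 + 24*k**2 + 32*k + 6)*factorial(k + 1)/((k + 2)*(k + 3)) ≠ 0.

s_(k+1) = (k + 2)*(3*k**2 + 4*k + 3)*factorial(k + 2)/(k + 3)
s_(k+1) − s_k = (3*k**5 + 19*k**4 + 53*k**3 + 87*k**2 + 66*k + 18)*factorial(k + 1)/((k + 2)*(k + 3))
(s_(k+1) − s_k) − t_k = -(3*k**4 + 13*k**3 + 24*k**2 + 32*k + 6)*factorial(k + 1)/((k + 2)*(k + 3))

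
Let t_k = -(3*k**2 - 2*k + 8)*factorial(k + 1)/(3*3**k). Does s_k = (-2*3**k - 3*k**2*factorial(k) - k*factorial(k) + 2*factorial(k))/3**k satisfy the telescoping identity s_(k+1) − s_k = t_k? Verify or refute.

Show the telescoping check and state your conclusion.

Valid — Δs_k = t_k.

s_(k+1) = -(6*3**k + 3*k**3*factorial(k) + 10*k**2*factorial(k) + 9*k*factorial(k) + 2*factorial(k))/(3*3**k)
s_(k+1) − s_k = -(3*k**2 - 2*k + 8)*factorial(k + 1)/(3*3**k)
(s_(k+1) − s_k) − t_k = 0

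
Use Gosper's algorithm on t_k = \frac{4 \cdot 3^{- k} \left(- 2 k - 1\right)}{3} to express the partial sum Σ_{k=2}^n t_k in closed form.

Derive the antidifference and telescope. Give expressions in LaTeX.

S(n) = 4 \cdot 3^{- n - 1} \left(- 3^{n} + n + 2\right)

The ratio is (2*k + 3)/(3*(2*k + 1)).
So A=1/3 and B=1, with C=k + 1/2.
Key eq: (1/3)·f(k+1) = (1)·f(k) + (k + 1/2).
Degrees (0,0,1) ⇒ d ≤ 1.
Solving with deg f ≤ 1: f(k) = -3*(k + 1)/2.
Then R = B(k−1)f/C = -3*(k + 1)/(2*k + 1), so s_k = R(k)·t_k = 4*(k + 1)/3**k.
Check: Δs_k = 4*(-2*k - 1)/(3*3**k). ✓
Σ_(k=2)^n t_k = s_(n+1) − s_(2) = (4*3**(-n - 1)*(n + 2)) − (4/3), i.e. 4*3**(-n - 1)*(-3**n + n + 2).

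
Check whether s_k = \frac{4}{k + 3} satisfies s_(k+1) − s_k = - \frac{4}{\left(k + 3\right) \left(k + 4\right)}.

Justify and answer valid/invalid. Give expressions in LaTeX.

valid; difference matches t_k

s_(k+1) = 4/(k + 4)
s_(k+1) − s_k = -4/((k + 3)*(k + 4))
(s_(k+1) − s_k) − t_k = 0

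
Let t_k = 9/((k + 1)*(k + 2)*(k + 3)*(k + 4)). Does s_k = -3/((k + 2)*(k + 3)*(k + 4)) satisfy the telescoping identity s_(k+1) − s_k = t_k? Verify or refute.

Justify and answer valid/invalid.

Invalid: residual -36/(k**5 + 15*k**4 + 85*k**3 + 225*k**2 + 274*k + 120) ≠ 0.

s_(k+1) = -3/((k + 3)*(k + 4)*(k + 5))
s_(k+1) − s_k = 9/((k + 2)*(k + 3)*(k + 4)*(k + 5))
(s_(k+1) − s_k) − t_k = -36/((k + 1)*(k + 2)*(k + 3)*(k + 4)*(k + 5))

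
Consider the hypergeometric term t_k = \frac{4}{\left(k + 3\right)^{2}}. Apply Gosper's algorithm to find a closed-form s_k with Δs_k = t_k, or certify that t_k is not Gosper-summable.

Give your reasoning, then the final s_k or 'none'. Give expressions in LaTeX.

Ratio r(k) = (k + 3)**2/(k + 4)**2.
Take A(k)=k**2 + 6*k + 9, B(k)=k**2 + 8*k + 16, C(k)=1.
Solve (k**2 + 6*k + 9)·f(k+1) − (k**2 + 6*k + 9)·f(k) = 1.
From deg A=2, deg B=2, deg C=0: d=0.
Write f(k) = c0. Then LHS − RHS = -1, requiring -1 = 0: contradictory. No certificate.

not Gosper-summable; s_k does not exist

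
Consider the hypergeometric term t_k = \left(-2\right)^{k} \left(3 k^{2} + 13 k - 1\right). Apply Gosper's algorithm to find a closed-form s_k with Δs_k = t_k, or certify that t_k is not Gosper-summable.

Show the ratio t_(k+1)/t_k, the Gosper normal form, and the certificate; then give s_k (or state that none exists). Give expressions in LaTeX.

s_k = \left(-2\right)^{k} \left(- k^{2} - 3 k + 3\right)

Compute t_(k+1)/t_k: get 2*(-3*k**2 - 19*k - 15)/(3*k**2 + 13*k - 1).
Normal form (A,B,C) = (-2, 1, k**2 + 13*k/3 - 1/3).
Need (-2)·f(k+1) − (1)·f(k) = k**2 + 13*k/3 - 1/3.
d = 2 from the (0,0,2) case.
Solve for f: f(k) = -(k**2 + 3*k - 3)/3 (degree 2 ≤ 2).
R(k) = B(k−1)·f(k)/C(k) = -(k**2 + 3*k - 3)/(3*k**2 + 13*k - 1); s_k = R·t_k = (-2)**k*(-k**2 - 3*k + 3).
Verify: (-2)**k*(3*k**2 + 13*k - 1) matches t_k.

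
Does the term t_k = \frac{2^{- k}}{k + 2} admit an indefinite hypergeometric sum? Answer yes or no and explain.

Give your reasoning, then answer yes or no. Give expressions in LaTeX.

No — negative degree bound, so no certificate f.

Ratio r(k) = (k + 2)/(2*(k + 3)).
A = k/2 + 1, B = k + 3, C = 1.
f must satisfy (k/2 + 1)·f(k+1) − (k + 2)·f(k) = 1.
Degrees (1,1,0) ⇒ d ≤ -1.
deg f ≤ -1 is impossible — no certificate.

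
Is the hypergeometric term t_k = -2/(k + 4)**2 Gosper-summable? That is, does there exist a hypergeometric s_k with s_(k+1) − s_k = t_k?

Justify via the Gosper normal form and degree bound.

No — t_k has no hypergeometric antidifference.

t_(k+1)/t_k = (k + 4)**2/(k + 5)**2.
Factor: A=k**2 + 8*k + 16; B=k**2 + 10*k + 25; C=1.
Set up (k**2 + 8*k + 16)·f(k+1) − (k**2 + 8*k + 16)·f(k) − (1) = 0.
deg f ≤ 0 (via 2,2,0).
f = c0 ⇒ A·f(k+1) − B(k−1)·f(k) − C = -1. The system {-1 = 0} is inconsistent; no antidifference.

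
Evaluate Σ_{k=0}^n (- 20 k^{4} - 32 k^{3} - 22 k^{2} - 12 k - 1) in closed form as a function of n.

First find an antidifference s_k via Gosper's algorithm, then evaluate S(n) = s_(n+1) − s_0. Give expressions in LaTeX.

S(n) = - 4 n^{5} - 18 n^{4} - 30 n^{3} - 25 n^{2} - 10 n - 1

Step 1: r(k) = (20*k**4 + 112*k**3 + 238*k**2 + 232*k + 87)/(20*k**4 + 32*k**3 + 22*k**2 + 12*k + 1).
Factor: A=1; B=1; C=k**4 + 8*k**3/5 + 11*k**2/10 + 3*k/5 + 1/20.
Set up (1)·f(k+1) − (1)·f(k) − (k**4 + 8*k**3/5 + 11*k**2/10 + 3*k/5 + 1/20) = 0.
Bound: deg f ≤ 5.
Match coefficients ⇒ f(k) = k*(4*k**4 - 2*k**3 - 2*k**2 + 3*k - 2)/20.
Get s_k = R·t_k = k*(-4*k**4 + 2*k**3 + 2*k**2 - 3*k + 2) with R(k) = B(k−1)f(k)/C(k) = k*(4*k**4 - 2*k**3 - 2*k**2 + 3*k - 2)/(20*k**4 + 32*k**3 + 22*k**2 + 12*k + 1).
Check: Δs_k = -20*k**4 - 32*k**3 - 22*k**2 - 12*k - 1. ✓
Σ_(k=0)^n t_k = s_(n+1) − s_(0) = (-4*n**5 - 18*n**4 - 30*n**3 - 25*n**2 - 10*n - 1) − (0), i.e. -4*n**5 - 18*n**4 - 30*n**3 - 25*n**2 - 10*n - 1.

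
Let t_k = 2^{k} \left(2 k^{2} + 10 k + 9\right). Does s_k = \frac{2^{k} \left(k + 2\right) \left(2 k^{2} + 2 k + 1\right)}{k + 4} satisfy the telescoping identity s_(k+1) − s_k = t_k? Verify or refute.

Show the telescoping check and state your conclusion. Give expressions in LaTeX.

Invalid: residual \frac{2^{k + 1} \left(- 2 k^{3} - 16 k^{2} - 47 k - 35\right)}{k^{2} + 9 k + 20} ≠ 0.

s_(k+1) = 2**(k + 1)*(k + 3)*(2*k + 2*(k + 1)**2 + 3)/(k + 5)
s_(k+1) − s_k = 2**k*(2*k**4 + 24*k**3 + 107*k**2 + 187*k + 110)/(k**2 + 9*k + 20)
(s_(k+1) − s_k) − t_k = 2**(k + 1)*(-2*k**3 - 16*k**2 - 47*k - 35)/(k**2 + 9*k + 20)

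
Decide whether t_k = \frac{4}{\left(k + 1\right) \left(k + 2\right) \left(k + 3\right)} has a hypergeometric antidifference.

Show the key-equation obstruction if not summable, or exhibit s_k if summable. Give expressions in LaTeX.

Yes. s_k = \frac{k \left(k + 3\right)}{\left(k + 1\right) \left(k + 2\right)}.

r(k) = (k + 1)/(k + 4) after simplifying.
Take A(k)=k + 1, B(k)=k + 4, C(k)=1.
f must satisfy (k + 1)·f(k+1) − (k + 3)·f(k) = 1.
d = 2 from the (1,1,0) case.
Coefficient equations give f(k) = k*(k + 3)/4.
Get s_k = R·t_k = k*(k + 3)/((k + 1)*(k + 2)) with R(k) = B(k−1)f(k)/C(k) = k*(k + 3)**2/4.
Δs = 4/(k**3 + 6*k**2 + 11*k + 6), as required.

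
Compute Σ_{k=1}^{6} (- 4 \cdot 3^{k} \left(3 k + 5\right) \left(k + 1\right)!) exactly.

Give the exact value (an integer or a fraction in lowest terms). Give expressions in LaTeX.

Σ = -352719336

r(k) = 3*(k + 2)*(3*k + 8)/(3*k + 5) after simplifying.
Gosper form: A/B · C(k+1)/C(k) with A=3*k + 6, B=1, C=k + 5/3.
Solve (3*k + 6)·f(k+1) − (1)·f(k) = k + 5/3.
Bound: deg f ≤ 0.
Match coefficients ⇒ f(k) = 1/3.
R(k) = B(k−1)·f(k)/C(k) = 1/(3*k + 5); s_k = R·t_k = -4*3**k*factorial(k + 1).
Verify: -4*3**k*(3*k + 5)*factorial(k + 1) matches t_k.
Sum = s_(7) − s_(1); s_(7) = -352719360, s_(1) = -24 ⇒ -352719336.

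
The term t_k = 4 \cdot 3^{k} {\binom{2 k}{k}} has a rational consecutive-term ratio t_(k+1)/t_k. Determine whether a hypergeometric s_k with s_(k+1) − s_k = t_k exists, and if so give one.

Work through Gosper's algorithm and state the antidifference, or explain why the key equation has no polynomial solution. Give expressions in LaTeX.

r(k) = 6*(2*k + 1)/(k + 1) after simplifying.
Take A(k)=12*k + 6, B(k)=k + 1, C(k)=1.
f must satisfy (12*k + 6)·f(k+1) − (k)·f(k) = 1.
Bound: deg f ≤ -1.
deg f ≤ -1 is impossible — no certificate.

none — t_k is not Gosper-summable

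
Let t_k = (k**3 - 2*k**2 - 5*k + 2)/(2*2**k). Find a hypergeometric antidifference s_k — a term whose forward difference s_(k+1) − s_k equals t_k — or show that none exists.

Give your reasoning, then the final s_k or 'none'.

s_k = (-k**3 - k**2 - 4)/2**k

r(k) = (k**3 + k**2 - 6*k - 4)/(2*(k**3 - 2*k**2 - 5*k + 2)) after simplifying.
Factor: A=1/2; B=1; C=k**3 - 2*k**2 - 5*k + 2.
Set up (1/2)·f(k+1) − (1)·f(k) − (k**3 - 2*k**2 - 5*k + 2) = 0.
deg f ≤ 3 (via 0,0,3).
A polynomial solution: f(k) = -2*(k + 2)*(k**2 - k + 2).
Get s_k = R·t_k = (-k**3 - k**2 - 4)/2**k with R(k) = B(k−1)f(k)/C(k) = -2*(k + 2)*(k**2 - k + 2)/(k**3 - 2*k**2 - 5*k + 2).
Check: Δs_k = (k**3 - 2*k**2 - 5*k + 2)/(2*2**k). ✓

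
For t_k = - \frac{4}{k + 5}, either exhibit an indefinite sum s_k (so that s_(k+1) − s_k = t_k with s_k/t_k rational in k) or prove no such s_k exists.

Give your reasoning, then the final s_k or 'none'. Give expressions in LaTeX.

The ratio is (k + 5)/(k + 6).
So A=k + 5 and B=k + 6, with C=1.
Key eq: (k + 5)·f(k+1) = (k + 5)·f(k) + (1).
Degrees (1,1,0) ⇒ d ≤ 0.
Generic f = c0 gives residual -1; -1 = 0 cannot hold, so t_k is not Gosper-summable.

not Gosper-summable; s_k does not exist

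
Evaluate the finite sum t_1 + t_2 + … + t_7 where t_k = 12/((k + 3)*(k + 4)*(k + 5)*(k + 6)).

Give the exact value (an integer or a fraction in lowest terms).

Σ = 133/4290

r(k) = (k + 3)/(k + 7) after simplifying.
A = k + 3, B = k + 7, C = 1.
Need (k + 3)·f(k+1) − (k + 6)·f(k) = 1.
Degrees (1,1,0) ⇒ d ≤ 3.
Solving with deg f ≤ 3: f(k) = k*(k**2 + 12*k + 47)/180.
So s_k = (B(k−1)f/C)·t_k = (k*(k + 6)*(k**2 + 12*k + 47)/180)·t_k = k*(k**2 + 12*k + 47)/(15*(k + 3)*(k + 4)*(k + 5)).
s_(k+1) − s_k = 12/(k**4 + 18*k**3 + 119*k**2 + 342*k + 360) = t_k.
Σ_(k=1)^(7) t_k = s_(8) − s_(1) = 46/715 − (1/30) = 133/4290.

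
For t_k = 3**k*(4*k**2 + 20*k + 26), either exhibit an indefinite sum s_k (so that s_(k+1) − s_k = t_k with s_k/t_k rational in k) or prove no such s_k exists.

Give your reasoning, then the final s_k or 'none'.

s_k = 2*3**k*(k**2 + 2*k + 2)

t_(k+1)/t_k = 3*(2*k**2 + 14*k + 25)/(2*k**2 + 10*k + 13).
Take A(k)=3, B(k)=1, C(k)=k**2 + 5*k + 13/2.
Need (3)·f(k+1) − (1)·f(k) = k**2 + 5*k + 13/2.
Degrees (0,0,2) ⇒ d ≤ 2.
Solving with deg f ≤ 2: f(k) = (k**2 + 2*k + 2)/2.
So s_k = (B(k−1)f/C)·t_k = ((k**2 + 2*k + 2)/(2*k**2 + 10*k + 13))·t_k = 2*3**k*(k**2 + 2*k + 2).
s_(k+1) − s_k = 3**k*(4*k**2 + 20*k + 26) = t_k.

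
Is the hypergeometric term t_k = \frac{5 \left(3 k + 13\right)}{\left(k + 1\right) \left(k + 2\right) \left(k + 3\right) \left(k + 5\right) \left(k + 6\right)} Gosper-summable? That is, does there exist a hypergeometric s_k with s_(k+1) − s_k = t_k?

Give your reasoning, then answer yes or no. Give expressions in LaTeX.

t_(k+1)/t_k = (k + 1)*(k + 5)*(3*k + 16)/((k + 4)*(k + 7)*(3*k + 13)).
Factor: A=k + 1; B=k + 7; C=k**2 + 25*k/3 + 52/3.
f must satisfy (k + 1)·f(k+1) − (k + 6)·f(k) = k**2 + 25*k/3 + 52/3.
deg f ≤ 5 (via 1,1,2).
A polynomial solution: f(k) = k*(k + 3)*(k + 4)*(k**2 + 8*k + 17)/30.
Certificate R = B(k−1)f/C = k*(k + 3)*(k + 6)*(k**2 + 8*k + 17)/(10*(3*k + 13)) gives s_k = k*(k**2 + 8*k + 17)/(2*(k**3 + 8*k**2 + 17*k + 10)).
Verify: 5*(3*k + 13)/(k**5 + 17*k**4 + 107*k**3 + 307*k**2 + 396*k + 180) matches t_k.

Yes. s_k = \frac{k \left(k^{2} + 8 k + 17\right)}{2 \left(k^{3} + 8 k^{2} + 17 k + 10\right)}.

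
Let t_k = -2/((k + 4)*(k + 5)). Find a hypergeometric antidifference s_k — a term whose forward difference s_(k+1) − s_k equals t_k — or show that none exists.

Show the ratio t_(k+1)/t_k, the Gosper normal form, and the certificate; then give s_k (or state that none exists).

Ratio r(k) = (k + 4)/(k + 6).
A = k + 4, B = k + 6, C = 1.
f must satisfy (k + 4)·f(k+1) − (k + 5)·f(k) = 1.
From deg A=1, deg B=1, deg C=0: d=1.
Solve for f: f(k) = k/4 (degree 1 ≤ 1).
So s_k = (B(k−1)f/C)·t_k = (k*(k + 5)/4)·t_k = -k/(2*k + 8).
Verify: -2/(k**2 + 9*k + 20) matches t_k.

s_k = -k/(2*k + 8)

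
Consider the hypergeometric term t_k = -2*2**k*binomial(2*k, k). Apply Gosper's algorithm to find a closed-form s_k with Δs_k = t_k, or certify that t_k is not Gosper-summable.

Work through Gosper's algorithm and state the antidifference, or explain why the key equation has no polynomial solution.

The ratio is 4*(2*k + 1)/(k + 1).
Factor: A=8*k + 4; B=k + 1; C=1.
Need (8*k + 4)·f(k+1) − (k)·f(k) = 1.
deg f ≤ -1 (via 1,1,0).
d = -1 < 0 ⇒ no nonzero polynomial f; not summable.

none (Gosper's algorithm certifies no s_k)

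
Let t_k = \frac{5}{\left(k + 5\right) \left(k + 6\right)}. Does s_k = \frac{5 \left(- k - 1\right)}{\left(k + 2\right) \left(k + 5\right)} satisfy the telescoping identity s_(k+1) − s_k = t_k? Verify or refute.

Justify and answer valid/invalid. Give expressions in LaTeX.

s_(k+1) = 5*(-k - 2)/((k + 3)*(k + 6))
s_(k+1) − s_k = 5*(k**2 + 3*k - 2)/(k**4 + 16*k**3 + 91*k**2 + 216*k + 180)
(s_(k+1) − s_k) − t_k = 10*(-k - 4)/(k**4 + 16*k**3 + 91*k**2 + 216*k + 180)

Invalid: residual \frac{10 \left(- k - 4\right)}{k^{4} + 16 k^{3} + 91 k^{2} + 216 k + 180} ≠ 0.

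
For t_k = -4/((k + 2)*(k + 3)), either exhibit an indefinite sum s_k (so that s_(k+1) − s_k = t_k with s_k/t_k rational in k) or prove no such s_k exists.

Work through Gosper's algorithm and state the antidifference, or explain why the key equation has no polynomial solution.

s_k = -2*k/(k + 2)

t_(k+1)/t_k = (k + 2)/(k + 4).
Take A(k)=k + 2, B(k)=k + 4, C(k)=1.
Solve (k + 2)·f(k+1) − (k + 3)·f(k) = 1.
d = 1 from the (1,1,0) case.
Coefficient equations give f(k) = k/2.
So s_k = (B(k−1)f/C)·t_k = (k*(k + 3)/2)·t_k = -2*k/(k + 2).
s_(k+1) − s_k = -4/(k**2 + 5*k + 6) = t_k.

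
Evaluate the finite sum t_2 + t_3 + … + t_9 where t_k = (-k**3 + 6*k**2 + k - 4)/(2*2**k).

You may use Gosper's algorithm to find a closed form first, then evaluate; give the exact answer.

Σ = 2121/512

The ratio is (k**3 - 3*k**2 - 10*k - 2)/(2*(k**3 - 6*k**2 - k + 4)).
Factor: A=1/2; B=1; C=k**3 - 6*k**2 - k + 4.
Solve (1/2)·f(k+1) − (1)·f(k) = k**3 - 6*k**2 - k + 4.
deg f ≤ 3 (via 0,0,3).
A polynomial solution: f(k) = -2*(k**3 - 3*k**2 - 4*k - 2).
Certificate R = B(k−1)f/C = -2*(k**3 - 3*k**2 - 4*k - 2)/(k**3 - 6*k**2 - k + 4) gives s_k = (k**3 - 3*k**2 - 4*k - 2)/2**k.
Check: Δs_k = (-k**3 + 6*k**2 + k - 4)/(2*2**k). ✓
Telescoping: Σ = s_(10) − s_(2) = 329/512 − (-7/2) = 2121/512.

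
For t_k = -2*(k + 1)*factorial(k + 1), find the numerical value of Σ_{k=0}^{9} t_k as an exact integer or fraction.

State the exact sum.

Σ = -79833598

The ratio is (k + 2)**2/(k + 1).
A = k + 2, B = 1, C = k + 1.
Solve (k + 2)·f(k+1) − (1)·f(k) = k + 1.
From deg A=1, deg B=0, deg C=1: d=0.
Coefficient equations give f(k) = 1.
Certificate R = B(k−1)f/C = 1/(k + 1) gives s_k = -2*factorial(k + 1).
Check: Δs_k = -2*(k + 1)*factorial(k + 1). ✓
Telescoping: Σ = s_(10) − s_(0) = -79833600 − (-2) = -79833598.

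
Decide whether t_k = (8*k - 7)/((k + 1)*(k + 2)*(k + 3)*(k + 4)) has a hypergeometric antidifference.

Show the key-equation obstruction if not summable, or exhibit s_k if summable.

Yes. s_k = k*(-k**2 - 6*k - 35)/(6*(k + 1)*(k + 2)*(k + 3)).

t_(k+1)/t_k = (k + 1)*(8*k + 1)/((k + 5)*(8*k - 7)).
A = k + 1, B = k + 5, C = k - 7/8.
Key eq: (k + 1)·f(k+1) = (k + 4)·f(k) + (k - 7/8).
deg f ≤ 3 (via 1,1,1).
Match coefficients ⇒ f(k) = -k*(k**2 + 6*k + 35)/48.
Get s_k = R·t_k = k*(-k**2 - 6*k - 35)/(6*(k + 1)*(k + 2)*(k + 3)) with R(k) = B(k−1)f(k)/C(k) = -k*(k + 4)*(k**2 + 6*k + 35)/(6*(8*k - 7)).
Δs = (8*k - 7)/(k**4 + 10*k**3 + 35*k**2 + 50*k + 24), as required.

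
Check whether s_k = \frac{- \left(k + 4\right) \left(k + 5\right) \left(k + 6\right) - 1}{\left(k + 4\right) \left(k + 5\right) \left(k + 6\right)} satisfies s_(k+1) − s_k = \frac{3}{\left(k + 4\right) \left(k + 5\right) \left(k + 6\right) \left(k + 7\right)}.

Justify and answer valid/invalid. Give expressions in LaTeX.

valid (s_(k+1) − s_k reduces to t_k)

s_(k+1) = (-(k + 5)*(k + 6)*(k + 7) - 1)/((k + 5)*(k + 6)*(k + 7))
s_(k+1) − s_k = 3/(k**4 + 22*k**3 + 179*k**2 + 638*k + 840)
(s_(k+1) − s_k) − t_k = 0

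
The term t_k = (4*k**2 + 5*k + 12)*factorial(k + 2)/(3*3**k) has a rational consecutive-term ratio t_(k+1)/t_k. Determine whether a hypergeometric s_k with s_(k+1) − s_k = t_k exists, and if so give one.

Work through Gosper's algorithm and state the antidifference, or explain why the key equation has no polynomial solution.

Compute t_(k+1)/t_k: get (k + 3)*(5*k + 4*(k + 1)**2 + 17)/(3*(4*k**2 + 5*k + 12)).
Normal form (A,B,C) = (k/3 + 1, 1, k**2 + 5*k/4 + 3).
f must satisfy (k/3 + 1)·f(k+1) − (1)·f(k) = k**2 + 5*k/4 + 3.
deg f ≤ 1 (via 1,0,2).
Coefficient equations give f(k) = 3*(4*k + 1)/4.
Get s_k = R·t_k = (4*k + 1)*factorial(k + 2)/3**k with R(k) = B(k−1)f(k)/C(k) = 3*(4*k + 1)/(4*k**2 + 5*k + 12).
Check: Δs_k = (4*k**2 + 5*k + 12)*factorial(k + 2)/(3*3**k). ✓

s_k = (4*k + 1)*factorial(k + 2)/3**k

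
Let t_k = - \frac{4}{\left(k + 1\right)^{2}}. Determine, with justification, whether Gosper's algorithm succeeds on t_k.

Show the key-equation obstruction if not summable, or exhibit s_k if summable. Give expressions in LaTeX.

Compute t_(k+1)/t_k: get (k + 1)**2/(k + 2)**2.
Gosper form: A/B · C(k+1)/C(k) with A=k**2 + 2*k + 1, B=k**2 + 4*k + 4, C=1.
f must satisfy (k**2 + 2*k + 1)·f(k+1) − (k**2 + 2*k + 1)·f(k) = 1.
From deg A=2, deg B=2, deg C=0: d=0.
Write f(k) = c0. Then LHS − RHS = -1, requiring -1 = 0: contradictory. No certificate.

No — t_k has no hypergeometric antidifference.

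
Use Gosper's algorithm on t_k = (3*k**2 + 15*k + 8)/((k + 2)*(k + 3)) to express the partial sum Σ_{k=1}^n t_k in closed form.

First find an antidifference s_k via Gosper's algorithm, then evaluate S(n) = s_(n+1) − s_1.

Ratio r(k) = (k + 2)*(15*k + 3*(k + 1)**2 + 23)/((k + 4)*(3*k**2 + 15*k + 8)).
Gosper form: A/B · C(k+1)/C(k) with A=k + 2, B=k + 4, C=k**2 + 5*k + 8/3.
Solve (k + 2)·f(k+1) − (k + 3)·f(k) = k**2 + 5*k + 8/3.
d = 2 from the (1,1,2) case.
Solving with deg f ≤ 2: f(k) = k*(3*k + 1)/3.
R(k) = B(k−1)·f(k)/C(k) = k*(k + 3)*(3*k + 1)/(3*k**2 + 15*k + 8); s_k = R·t_k = k*(3*k + 1)/(k + 2).
Check: Δs_k = (3*k**2 + 15*k + 8)/(k**2 + 5*k + 6). ✓
s_(n+1) = (3*n**2 + 7*n + 4)/(n + 3) and s_(1) = 4/3, so S(n) = n*(9*n + 17)/(3*(n + 3)).

S(n) = n*(9*n + 17)/(3*(n + 3))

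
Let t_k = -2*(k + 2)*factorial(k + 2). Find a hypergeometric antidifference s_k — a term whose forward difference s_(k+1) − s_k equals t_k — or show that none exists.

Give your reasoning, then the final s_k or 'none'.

s_k = -2*factorial(k + 2)

t_(k+1)/t_k = (k + 3)**2/(k + 2).
Gosper form: A/B · C(k+1)/C(k) with A=k + 3, B=1, C=k + 2.
Key eq: (k + 3)·f(k+1) = (1)·f(k) + (k + 2).
Degrees (1,0,1) ⇒ d ≤ 0.
Solve for f: f(k) = 1 (degree 0 ≤ 0).
Get s_k = R·t_k = -2*factorial(k + 2) with R(k) = B(k−1)f(k)/C(k) = 1/(k + 2).
Δs = -2*(k + 2)*factorial(k + 2), as required.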